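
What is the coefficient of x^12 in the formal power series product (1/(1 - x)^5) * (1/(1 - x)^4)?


Combine the factors: (1/(1 - x)^5) * (1/(1 - x)^4) = 1/(1 - x)^9.
Then use 1/(1 - x)^r = sum_{k>=0} C(k + r - 1, r - 1) x^k with r = 9 and k = 12:
C(20, 8) = 125970.

125970


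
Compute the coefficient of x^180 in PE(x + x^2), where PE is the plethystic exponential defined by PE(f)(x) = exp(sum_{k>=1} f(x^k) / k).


With f(x) = x + x^2, the exponent is sum_{k>=1} (x^k + x^(2k)) / k = -ln(1 - x) - ln(1 - x^2). Exponentiating:
PE(x + x^2) = 1 / ((1 - x)(1 - x^2)).
This is the generating function for partitions of n into parts of size 1 or 2. The number of 2's can be any j in 0..90, and the rest are 1's, so
[x^180] = floor(180/2) + 1 = 91.

91


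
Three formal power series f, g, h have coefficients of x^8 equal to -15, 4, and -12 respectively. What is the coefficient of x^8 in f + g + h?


Series addition is componentwise:
-15 + 4 + -12
= -23

-23


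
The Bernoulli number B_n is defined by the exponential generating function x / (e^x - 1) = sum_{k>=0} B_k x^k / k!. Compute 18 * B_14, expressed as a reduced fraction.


Bernoulli numbers can also be computed recursively via B_0 = 1 and sum_{j=0}^{m} C(m+1, j) B_j = 0 for m >= 1. Odd-index Bernoulli numbers vanish for k >= 3.
Computing B_14 = 7/6, so 18 * B_14 = 18 * 7/6 = 21.

21


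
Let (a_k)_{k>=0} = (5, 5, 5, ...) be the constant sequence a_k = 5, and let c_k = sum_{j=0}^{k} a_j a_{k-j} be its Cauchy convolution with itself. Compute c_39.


Since a_j = 5 for all j >= 0, the convolution sum becomes
c_k = sum_{j=0}^{k} 5 * 5 = 25 * (k + 1).
Equivalently, the generating function of (a_k) is 5/(1 - x) and its square is 25/(1 - x)^2 = sum_{k>=0} 25(k + 1) x^k.
For k = 39: 25 * 40 = 1000.

1000


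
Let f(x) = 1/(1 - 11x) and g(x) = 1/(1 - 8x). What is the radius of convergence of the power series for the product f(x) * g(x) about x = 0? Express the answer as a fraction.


The radius of 1/(1 - 11x) is 1/11 (nearest singularity at x = 1/11), and the radius of 1/(1 - 8x) is 1/8.
The product f(x)*g(x) = 1/((1 - 11x)(1 - 8x)) has singularities at both 1/11 and 1/8, so its radius of convergence is the distance to the nearest one:
min(1/11, 1/8) = 1/11.

1/11


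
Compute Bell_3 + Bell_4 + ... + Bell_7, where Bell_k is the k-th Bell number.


Recall Bell_k counts set partitions of a k-set (with Bell_0 = 1 by convention).
Bell_3 through Bell_7: 5, 15, 52, 203, 877
Sum = 5 + 15 + 52 + 203 + 877 = 1152.

1152


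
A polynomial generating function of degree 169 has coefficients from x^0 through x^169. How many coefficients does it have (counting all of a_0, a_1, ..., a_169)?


A polynomial of degree 169 takes the form a_0 + a_1 x + ... + a_169 x^169.
The number of coefficients is 169 + 1 = 170.

170


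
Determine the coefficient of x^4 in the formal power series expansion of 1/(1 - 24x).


The geometric series identity gives 1/(1 - c x) = sum_{k>=0} c^k x^k, so the coefficient of x^k is c^k.
Here c = 24 and k = 4.
Computing: 24^4 = 331776

331776


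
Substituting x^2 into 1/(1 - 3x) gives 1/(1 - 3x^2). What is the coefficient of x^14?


The coefficient of x^(2m) in 1/(1 - 3x^2) is 3^m.
With n = 14 = 2*7, the coefficient is 3^7 = 2187.

2187


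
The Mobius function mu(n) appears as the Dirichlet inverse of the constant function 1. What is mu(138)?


138 = 2 * 3 * 23 (all distinct primes).
mu(138) = (-1)^3 = -1

-1


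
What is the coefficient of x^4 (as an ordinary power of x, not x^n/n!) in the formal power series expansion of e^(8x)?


The exponential series is e^y = sum_{k>=0} y^k / k!. Substituting y = 8x gives
e^(8x) = sum_{k>=0} 8^k x^k / k!.
So the coefficient of x^n is a^n/n! with a = 8, n = 4:
8^4 / 4! = 4096/24 = 512/3

512/3


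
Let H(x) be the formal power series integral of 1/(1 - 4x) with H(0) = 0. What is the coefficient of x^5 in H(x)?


1/(1 - 4x) = sum_{k>=0} 4^k x^k. Integrating termwise with H(0) = 0:
H(x) = sum_{k>=0} 4^k x^(k+1) / (k+1) = sum_{m>=1} 4^(m-1) x^m / m.
For m = 5: 4^4/5 = 256/5 = 256/5.

256/5


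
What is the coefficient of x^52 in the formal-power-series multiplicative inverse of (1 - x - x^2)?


Let the inverse be f(x) = sum_{k>=0} a_k x^k. From f(x) * (1 - x - x^2) = 1 and matching coefficients:
 x^0: a_0 = 1.
 x^1: a_1 - a_0 = 0, so a_1 = 1.
 x^k (k >= 2): a_k - a_{k-1} - a_{k-2} = 0, i.e. a_k = a_{k-1} + a_{k-2}.
This is the Fibonacci-type recurrence shifted so that a_0 = a_1 = 1.
Iterating: a_0=1, a_1=1, a_2=2, a_3=3, a_4=5, a_5=8, a_6=13, a_7=21, a_8=34, a_9=55, ...
a_52 = 53316291173.

53316291173


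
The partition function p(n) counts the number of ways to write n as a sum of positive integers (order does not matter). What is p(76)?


Using the generating function prod_{k>=1} 1/(1-x^k), we compute p(76).
By dynamic programming over parts 1 through 76:
p(76) = 9289091

9289091


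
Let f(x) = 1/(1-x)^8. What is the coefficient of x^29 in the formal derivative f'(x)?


Differentiate: d/dx [ 1/(1-x)^r ] = r / (1-x)^(r+1).
Here r = 8, so f'(x) = 8 / (1-x)^9.
The expansion of 1/(1-x)^(r+1) has coefficient of x^n equal to C(n+r, r).
So the coefficient of x^29 in f'(x) is
8 * C(37, 8) = 8 * 38608020 = 308864160

308864160


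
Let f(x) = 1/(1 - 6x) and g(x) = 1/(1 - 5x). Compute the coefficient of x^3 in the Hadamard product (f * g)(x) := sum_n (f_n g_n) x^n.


f has coefficients f_k = 6^k and g has coefficients g_k = 5^k, so the Hadamard product has coefficient (f*g)_k = 6^k * 5^k = 30^k.
For k = 3: 30^3 = 27000.

27000


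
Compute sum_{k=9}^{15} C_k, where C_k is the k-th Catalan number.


C_9 through C_15: 4862, 16796, 58786, 208012, 742900, 2674440, 9694845
Sum = 4862 + 16796 + 58786 + 208012 + 742900 + 2674440 + 9694845
= 13400641

13400641


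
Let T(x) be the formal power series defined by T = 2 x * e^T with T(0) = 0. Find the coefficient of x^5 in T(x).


Apply the Lagrange inversion formula: if T = 2 x * phi(T) with phi(t) = e^t, then
[x^n] T = 2^n * (1/n) [t^(n-1)] phi(t)^n = 2^n * (1/n) [t^(n-1)] e^(n t) = 2^n * (1/n) * n^(n-1) / (n-1)! = 2^n * n^(n-1) / n!.
When c = 1 this is the Cayley count of rooted labeled trees on n vertices, divided by n!.
For n = 5: 2^5 * 5^4 / 5! = 32 * 625/120 = 500/3.

500/3


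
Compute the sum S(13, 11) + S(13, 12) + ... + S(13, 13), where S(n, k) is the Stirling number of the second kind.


By definition, S(n, k) counts partitions of an n-set into exactly k nonempty blocks.
Computing row n = 13 for k = 11..13:
S(13, k): 2431, 78, 1
Sum = 2510.

2510


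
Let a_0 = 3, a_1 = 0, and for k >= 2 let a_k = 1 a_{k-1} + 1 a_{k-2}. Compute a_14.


Iterating the recurrence forward:
a_0 = 3
a_1 = 0
a_2 = 1*0 + 1*3 = 3
a_3 = 1*3 + 1*0 = 3
a_4 = 1*3 + 1*3 = 6
a_5 = 1*6 + 1*3 = 9
a_6 = 1*9 + 1*6 = 15
a_7 = 1*15 + 1*9 = 24
a_8 = 1*24 + 1*15 = 39
a_9 = 1*39 + 1*24 = 63
a_10 = 1*63 + 1*39 = 102
a_11 = 1*102 + 1*63 = 165
a_12 = 1*165 + 1*102 = 267
a_13 = 1*267 + 1*165 = 432
a_14 = 1*432 + 1*267 = 699
So a_14 = 699.

699


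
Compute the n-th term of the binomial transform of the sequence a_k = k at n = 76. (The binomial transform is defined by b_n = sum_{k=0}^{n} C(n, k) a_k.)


With a_k = k, b_n = sum_{k=0}^{n} C(n, k) k. Using k * C(n, k) = n * C(n-1, k-1) gives b_n = n * sum_{k>=1} C(n-1, k-1) = n * 2^(n-1).
For n = 76: 76 * 2^75 = 76 * 37778931862957161709568 = 2871198821584744289927168.

2871198821584744289927168


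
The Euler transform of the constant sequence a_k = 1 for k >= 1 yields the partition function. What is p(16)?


The Euler transform converts the sequence a_k = 1 into the number of integer partitions.
Using the recurrence or dynamic programming:
p(16) = 231

231


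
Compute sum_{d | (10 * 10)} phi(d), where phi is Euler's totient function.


First, 10 * 10 = 100. One classical identity is sum_{d | n} phi(d) = n (each k in [1, n] has a unique gcd with n, and among the k's with gcd(k, n) = n/d there are phi(d) of them). So the sum equals 100. We also verify directly:
Divisors of 100: 1, 2, 4, 5, 10, 20, 25, 50, 100.
phi values: 1, 1, 2, 4, 4, 8, 20, 20, 40.
Sum = 100.

100


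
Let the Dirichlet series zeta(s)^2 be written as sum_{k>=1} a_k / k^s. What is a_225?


The Dirichlet convolution of the constant function 1 with itself gives (1 * 1)(k) = sum_{d | k} 1 = d(k), the number of positive divisors of k.
Since zeta(s) = sum_{k>=1} 1/k^s, we have zeta(s)^2 = sum_{k>=1} d(k)/k^s, so a_k = d(k).
For k = 225: the divisors are 1, 3, 5, 9, 15, 25, 45, 75, 225.
Count = 9.

9


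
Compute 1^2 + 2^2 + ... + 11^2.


This power sum has a closed form given by Faulhaber's formula
sum_{k=1}^{m} k^p = (1 / (p + 1)) * sum_{j=0}^{p} C(p + 1, j) B_j m^(p + 1 - j),
but for small m direct computation is fastest:
1 + 4 + 9 + 16 + 25 + 36 + 49 + 64 + 81 + 100 + 121 = 506.

506


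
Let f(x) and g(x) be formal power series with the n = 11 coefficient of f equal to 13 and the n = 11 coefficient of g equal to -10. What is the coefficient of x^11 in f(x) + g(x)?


Addition of formal power series is termwise.
The coefficient of x^11 in f + g = 13 + -10
= 3

3


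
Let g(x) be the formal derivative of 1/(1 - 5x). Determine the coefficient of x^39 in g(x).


Differentiate termwise: d/dx sum_{k>=0} 5^k x^k = sum_{k>=1} k 5^k x^(k-1) = sum_{j>=0} (j+1) 5^(j+1) x^j.
Equivalently, d/dx [1/(1 - 5x)] = 5/(1 - 5x)^2.
For j = 39: 40 * 5^40 = 40 * 9094947017729282379150390625 = 363797880709171295166015625000.

363797880709171295166015625000


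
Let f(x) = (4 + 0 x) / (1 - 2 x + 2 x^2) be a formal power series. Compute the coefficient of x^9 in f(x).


Write f(x) = sum_{k>=0} a_k x^k. Multiplying both sides by 1 - 2 x + 2 x^2 gives
(1 - 2 x + 2 x^2) sum_{k>=0} a_k x^k = 4 + 0 x.
Matching coefficients:
 x^0: a_0 = 4
 x^1: a_1 - 2 a_0 = 0  =>  a_1 = 2*4 + 0 = 8
 x^k (k >= 2): a_k = 2 a_{k-1} - 2 a_{k-2}.
Iterating: a_2 = 8, a_3 = 0, a_4 = -16, a_5 = -32, a_6 = -32, a_7 = 0, a_8 = 64, a_9 = 128.
So the coefficient of x^9 is 128.

128


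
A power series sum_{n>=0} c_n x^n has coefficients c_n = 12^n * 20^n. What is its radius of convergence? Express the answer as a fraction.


By the root test (Cauchy-Hadamard), the radius is R = 1 / limsup_n |c_n|^(1/n).
Here |c_n|^(1/n) = (12^n * 20^n)^(1/n) = 12 * 20 = 240 for all n.
So R = 1/240 = 1/240.

1/240


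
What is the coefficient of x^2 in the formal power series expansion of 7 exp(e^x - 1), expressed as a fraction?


exp(e^x - 1) is the exponential generating function for the Bell numbers Bell_k: exp(e^x - 1) = sum_{k>=0} Bell_k x^k / k!.
So the coefficient of x^2 in 7 exp(e^x - 1) is 7 Bell_2 / 2!.
Computing: Bell_2 = 2 and 2! = 2, giving
7 * 2/2 = 7.

7


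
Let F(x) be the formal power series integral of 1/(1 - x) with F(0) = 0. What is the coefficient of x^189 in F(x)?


1/(1 - x) = sum_{k>=0} x^k. Integrating termwise and using F(0) = 0 gives
F(x) = sum_{k>=0} x^(k+1) / (k+1) = sum_{m>=1} x^m / m = -ln(1 - x).
So the coefficient of x^189 is 1/189 = 1/189.

1/189


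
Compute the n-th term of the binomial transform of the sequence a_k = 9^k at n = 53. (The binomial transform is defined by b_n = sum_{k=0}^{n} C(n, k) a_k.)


With a_k = 9^k, b_n = sum_{k=0}^{n} C(n, k) 9^k = (1 + 9)^n by the binomial theorem.
For n = 53: (1 + 9)^53 = 10^53 = 100000000000000000000000000000000000000000000000000000.

100000000000000000000000000000000000000000000000000000


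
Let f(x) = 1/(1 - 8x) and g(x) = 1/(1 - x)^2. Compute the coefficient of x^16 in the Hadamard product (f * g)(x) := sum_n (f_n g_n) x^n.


f has coefficients f_k = 8^k. For g = 1/(1 - x)^2 the coefficient is g_k = C(k + 1, 1) = k + 1. The Hadamard coefficient is (f * g)_k = 8^k * (k + 1).
For k = 16: 8^16 * 17 = 281474976710656 * 17 = 4785074604081152.

4785074604081152


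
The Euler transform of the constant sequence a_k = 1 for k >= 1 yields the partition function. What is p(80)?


The Euler transform converts the sequence a_k = 1 into the number of integer partitions.
Using the recurrence or dynamic programming:
p(80) = 15796476

15796476


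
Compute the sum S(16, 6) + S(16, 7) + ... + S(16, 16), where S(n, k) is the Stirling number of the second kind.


By definition, S(n, k) counts partitions of an n-set into exactly k nonempty blocks.
Computing row n = 16 for k = 6..16:
S(16, k): 2734926558, 3281882604, 2141764053, 820784250, 193754990, 28936908, 2757118, 165620, 6020, 120, 1
Sum = 9204978242.

9204978242


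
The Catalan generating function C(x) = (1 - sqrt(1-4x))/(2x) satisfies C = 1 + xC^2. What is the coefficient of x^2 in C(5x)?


Substituting x -> 5x scales the n-th coefficient by 5^n, so [x^2] C(5x) = 5^2 * C_2.
C_2 = C(2*2, 2)/(3) = 6/3 = 2.
So 5^2 * 2 = 25 * 2 = 50.

50


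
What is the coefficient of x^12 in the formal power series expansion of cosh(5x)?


The Maclaurin series is cosh(t) = sum_{m>=0} t^(2m) / (2m)!, so substituting t = 5x, only even powers of x are nonzero, with coefficient of x^(2m) equal to 5^(2m) / (2m)!.
For x^12 the coefficient is 5^12/12! = 244140625/479001600 = 9765625/19160064.

9765625/19160064


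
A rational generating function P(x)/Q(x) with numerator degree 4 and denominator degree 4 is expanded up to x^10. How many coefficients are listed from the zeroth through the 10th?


Expanding up to x^10 gives the coefficients for x^0, x^1, ..., x^10.
That is 10 + 1 = 11 coefficients in total.

11


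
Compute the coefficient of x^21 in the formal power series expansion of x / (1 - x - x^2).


Let f(x) = sum_{k>=0} a_k x^k. Multiplying f(x) * (1 - x - x^2) = x and matching coefficients gives a_0 = 0, a_1 = 1, and a_k = a_{k-1} + a_{k-2} for k >= 2. These are the Fibonacci numbers F_k.
Iterating from F_0 = 0, F_1 = 1:
F_0=0, F_1=1, F_2=1, F_3=2, F_4=3, F_5=5, F_6=8, F_7=13, F_8=21, F_9=34, ...
F_21 = 10946.

10946


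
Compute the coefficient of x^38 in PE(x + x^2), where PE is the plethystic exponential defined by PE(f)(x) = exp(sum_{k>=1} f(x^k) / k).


With f(x) = x + x^2, the exponent is sum_{k>=1} (x^k + x^(2k)) / k = -ln(1 - x) - ln(1 - x^2). Exponentiating:
PE(x + x^2) = 1 / ((1 - x)(1 - x^2)).
This is the generating function for partitions of n into parts of size 1 or 2. The number of 2's can be any j in 0..19, and the rest are 1's, so
[x^38] = floor(38/2) + 1 = 20.

20


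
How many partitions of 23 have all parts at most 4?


Using the generating function (1-x)^(-1)(1-x^2)^(-1)...(1-x^4)^(-1),
the coefficient of x^23 counts these restricted partitions.
Result = 150

150


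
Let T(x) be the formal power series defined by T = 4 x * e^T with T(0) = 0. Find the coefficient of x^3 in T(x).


Apply the Lagrange inversion formula: if T = 4 x * phi(T) with phi(t) = e^t, then
[x^n] T = 4^n * (1/n) [t^(n-1)] phi(t)^n = 4^n * (1/n) [t^(n-1)] e^(n t) = 4^n * (1/n) * n^(n-1) / (n-1)! = 4^n * n^(n-1) / n!.
When c = 1 this is the Cayley count of rooted labeled trees on n vertices, divided by n!.
For n = 3: 4^3 * 3^2 / 3! = 64 * 9/6 = 96.

96


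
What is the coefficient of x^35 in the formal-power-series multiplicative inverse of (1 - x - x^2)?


Let the inverse be f(x) = sum_{k>=0} a_k x^k. From f(x) * (1 - x - x^2) = 1 and matching coefficients:
 x^0: a_0 = 1.
 x^1: a_1 - a_0 = 0, so a_1 = 1.
 x^k (k >= 2): a_k - a_{k-1} - a_{k-2} = 0, i.e. a_k = a_{k-1} + a_{k-2}.
This is the Fibonacci-type recurrence shifted so that a_0 = a_1 = 1.
Iterating: a_0=1, a_1=1, a_2=2, a_3=3, a_4=5, a_5=8, a_6=13, a_7=21, a_8=34, a_9=55, ...
a_35 = 14930352.

14930352


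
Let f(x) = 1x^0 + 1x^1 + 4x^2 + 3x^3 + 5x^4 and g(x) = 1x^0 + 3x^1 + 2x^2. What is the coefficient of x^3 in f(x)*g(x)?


Cauchy product at x^3:
1*2 + 4*3 + 3*1
= 17

17


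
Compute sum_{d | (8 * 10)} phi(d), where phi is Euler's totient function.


First, 8 * 10 = 80. One classical identity is sum_{d | n} phi(d) = n (each k in [1, n] has a unique gcd with n, and among the k's with gcd(k, n) = n/d there are phi(d) of them). So the sum equals 80. We also verify directly:
Divisors of 80: 1, 2, 4, 5, 8, 10, 16, 20, 40, 80.
phi values: 1, 1, 2, 4, 4, 4, 8, 8, 16, 32.
Sum = 80.

80


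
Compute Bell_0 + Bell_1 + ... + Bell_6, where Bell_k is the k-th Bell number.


Recall Bell_k counts set partitions of a k-set (with Bell_0 = 1 by convention).
Bell_0 through Bell_6: 1, 1, 2, 5, 15, 52, 203
Sum = 1 + 1 + 2 + 5 + 15 + 52 + 203 = 279.

279


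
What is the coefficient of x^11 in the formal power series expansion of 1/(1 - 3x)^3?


The general identity 1/(1 - c x)^r = sum_{k>=0} c^k C(k + r - 1, r - 1) x^k follows by substituting y = c x into 1/(1 - y)^r = sum_{k>=0} C(k + r - 1, r - 1) y^k.
For c = 3, r = 3, k = 11:
3^11 * C(13, 2) = 177147 * 78 = 13817466.

13817466


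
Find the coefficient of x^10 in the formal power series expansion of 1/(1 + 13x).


Write 1/(1 + c x) = 1/(1 - (-c) x) and apply the geometric-series identity
1/(1 - y) = sum_{k>=0} y^k to get 1/(1 + c x) = sum_{k>=0} (-c)^k x^k.
So the coefficient of x^k is (-c)^k = (-1)^k * c^k.
Here c = 13 and k = 10:
(-13)^10 = 1 * 137858491849 = 137858491849

137858491849


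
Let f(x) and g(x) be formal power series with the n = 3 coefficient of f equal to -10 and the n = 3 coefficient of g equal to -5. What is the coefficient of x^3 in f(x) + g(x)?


Addition of formal power series is termwise.
The coefficient of x^3 in f + g = -10 + -5
= -15

-15


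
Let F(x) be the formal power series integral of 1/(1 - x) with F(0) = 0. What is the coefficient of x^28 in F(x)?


1/(1 - x) = sum_{k>=0} x^k. Integrating termwise and using F(0) = 0 gives
F(x) = sum_{k>=0} x^(k+1) / (k+1) = sum_{m>=1} x^m / m = -ln(1 - x).
So the coefficient of x^28 is 1/28 = 1/28.

1/28


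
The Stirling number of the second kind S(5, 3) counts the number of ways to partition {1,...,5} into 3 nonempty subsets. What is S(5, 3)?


Using the explicit formula S(n,k) = (1/k!) sum_{j=0}^{k} (-1)^(k-j) C(k,j) j^n:
S(5, 3) = 25
Equivalently, S(n,k) is n! times the coefficient of x^n in the EGF (e^x - 1)^k / k!.

25


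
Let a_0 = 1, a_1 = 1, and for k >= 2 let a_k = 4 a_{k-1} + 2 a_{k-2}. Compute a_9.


Iterating the recurrence forward:
a_0 = 1
a_1 = 1
a_2 = 4*1 + 2*1 = 6
a_3 = 4*6 + 2*1 = 26
a_4 = 4*26 + 2*6 = 116
a_5 = 4*116 + 2*26 = 516
a_6 = 4*516 + 2*116 = 2296
a_7 = 4*2296 + 2*516 = 10216
a_8 = 4*10216 + 2*2296 = 45456
a_9 = 4*45456 + 2*10216 = 202256
So a_9 = 202256.

202256


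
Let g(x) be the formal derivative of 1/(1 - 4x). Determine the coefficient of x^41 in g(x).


Differentiate termwise: d/dx sum_{k>=0} 4^k x^k = sum_{k>=1} k 4^k x^(k-1) = sum_{j>=0} (j+1) 4^(j+1) x^j.
Equivalently, d/dx [1/(1 - 4x)] = 4/(1 - 4x)^2.
For j = 41: 42 * 4^42 = 42 * 19342813113834066795298816 = 812398150781030805402550272.

812398150781030805402550272


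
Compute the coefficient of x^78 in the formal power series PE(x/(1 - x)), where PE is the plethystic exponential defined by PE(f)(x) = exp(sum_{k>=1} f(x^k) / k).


For f(x) = x/(1 - x) we have
sum_{k>=1} f(x^k) / k = sum_{k>=1} (1/k) * x^k / (1 - x^k) = sum_{k, m >= 1} x^(k m) / k,
which after exponentiating simplifies to
PE(x/(1 - x)) = prod_{k>=1} 1 / (1 - x^k).
This is the generating function for the partition function p(n), so the coefficient of x^78 is p(78).
Computing p(78) by dynamic programming over parts 1, 2, ..., 78: p(78) = 12132164.

12132164


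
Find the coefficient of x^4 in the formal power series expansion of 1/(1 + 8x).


Write 1/(1 + c x) = 1/(1 - (-c) x) and apply the geometric-series identity
1/(1 - y) = sum_{k>=0} y^k to get 1/(1 + c x) = sum_{k>=0} (-c)^k x^k.
So the coefficient of x^k is (-c)^k = (-1)^k * c^k.
Here c = 8 and k = 4:
(-8)^4 = 1 * 4096 = 4096

4096


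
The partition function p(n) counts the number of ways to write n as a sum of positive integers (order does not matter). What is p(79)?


Using the generating function prod_{k>=1} 1/(1-x^k), we compute p(79).
By dynamic programming over parts 1 through 79:
p(79) = 13848650

13848650


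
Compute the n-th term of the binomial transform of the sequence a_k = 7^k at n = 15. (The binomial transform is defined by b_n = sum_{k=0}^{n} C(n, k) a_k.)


With a_k = 7^k, b_n = sum_{k=0}^{n} C(n, k) 7^k = (1 + 7)^n by the binomial theorem.
For n = 15: (1 + 7)^15 = 8^15 = 35184372088832.

35184372088832


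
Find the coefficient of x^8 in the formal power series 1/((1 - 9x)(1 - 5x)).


By partial fractions or Cauchy convolution:
The coefficient equals sum_{k=0}^{8} 9^k * 5^(8-k).
= 96366841

96366841


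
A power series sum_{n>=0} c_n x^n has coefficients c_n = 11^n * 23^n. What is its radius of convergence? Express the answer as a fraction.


By the root test (Cauchy-Hadamard), the radius is R = 1 / limsup_n |c_n|^(1/n).
Here |c_n|^(1/n) = (11^n * 23^n)^(1/n) = 11 * 23 = 253 for all n.
So R = 1/253 = 1/253.

1/253


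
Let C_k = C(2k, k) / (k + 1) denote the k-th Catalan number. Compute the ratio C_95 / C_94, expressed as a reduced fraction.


Using C_k = (2k)! / (k! (k+1)!), the ratio C_{k+1}/C_k simplifies to
C_{k+1}/C_k = [(2k+2)! / ((k+1)! (k+2)!)] * [k! (k+1)! / (2k)!]
 = (2k+2)(2k+1) / ((k+1)(k+2)) = 2(2k+1) / (k+2).
For k = 94: 2(2*94 + 1) / (94 + 2) = 378/96 = 63/16.

63/16


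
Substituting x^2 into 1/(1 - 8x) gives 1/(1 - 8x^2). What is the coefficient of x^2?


The coefficient of x^(2m) in 1/(1 - 8x^2) is 8^m.
With n = 2 = 2*1, the coefficient is 8^1 = 8.

8


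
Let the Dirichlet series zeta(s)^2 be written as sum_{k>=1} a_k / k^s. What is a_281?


The Dirichlet convolution of the constant function 1 with itself gives (1 * 1)(k) = sum_{d | k} 1 = d(k), the number of positive divisors of k.
Since zeta(s) = sum_{k>=1} 1/k^s, we have zeta(s)^2 = sum_{k>=1} d(k)/k^s, so a_k = d(k).
For k = 281: the divisors are 1, 281.
Count = 2.

2


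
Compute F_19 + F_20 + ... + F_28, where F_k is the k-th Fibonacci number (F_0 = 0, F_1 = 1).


Use the identity sum_{k=0}^{N} F_k = F_{N+2} - 1 (which follows from F_{k+2} - F_{k+1} = F_k). Then
sum_{k=19}^{28} F_k = (F_{30} - 1) - (F_{20} - 1) = F_{30} - F_{20}.
Computing: F_{30} = 832040, F_{20} = 6765, so
Sum = 832040 - 6765 = 825275.

825275


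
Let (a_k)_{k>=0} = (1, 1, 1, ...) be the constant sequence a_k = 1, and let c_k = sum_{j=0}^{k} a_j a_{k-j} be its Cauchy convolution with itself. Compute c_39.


Since a_j = 1 for all j >= 0, the convolution sum becomes
c_k = sum_{j=0}^{k} 1 * 1 = 1 * (k + 1).
Equivalently, the generating function of (a_k) is 1/(1 - x) and its square is 1/(1 - x)^2 = sum_{k>=0} 1(k + 1) x^k.
For k = 39: 1 * 40 = 40.

40


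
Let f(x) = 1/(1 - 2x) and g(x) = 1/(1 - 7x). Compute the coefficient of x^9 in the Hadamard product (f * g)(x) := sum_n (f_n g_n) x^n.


f has coefficients f_k = 2^k and g has coefficients g_k = 7^k, so the Hadamard product has coefficient (f*g)_k = 2^k * 7^k = 14^k.
For k = 9: 14^9 = 20661046784.

20661046784


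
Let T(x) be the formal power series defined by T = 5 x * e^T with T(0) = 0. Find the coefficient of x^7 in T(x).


Apply the Lagrange inversion formula: if T = 5 x * phi(T) with phi(t) = e^t, then
[x^n] T = 5^n * (1/n) [t^(n-1)] phi(t)^n = 5^n * (1/n) [t^(n-1)] e^(n t) = 5^n * (1/n) * n^(n-1) / (n-1)! = 5^n * n^(n-1) / n!.
When c = 1 this is the Cayley count of rooted labeled trees on n vertices, divided by n!.
For n = 7: 5^7 * 7^6 / 7! = 78125 * 117649/5040 = 262609375/144.

262609375/144


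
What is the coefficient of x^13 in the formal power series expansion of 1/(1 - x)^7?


The expansion 1/(1 - x)^r = sum_{k>=0} C(k + r - 1, r - 1) x^k follows from the multiset / negative-binomial theorem (or from repeated differentiation of the geometric series).
For r = 7 and k = 13:
C(19, 6) = 121645100408832000 / (720 * 6227020800) = 27132.

27132


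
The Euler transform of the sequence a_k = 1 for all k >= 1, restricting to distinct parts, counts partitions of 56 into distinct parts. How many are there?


Partitions of 56 into distinct parts can be computed via generating function.
Product (1+x)(1+x^2)(1+x^3)...
The coefficient of x^56 = 7108

7108


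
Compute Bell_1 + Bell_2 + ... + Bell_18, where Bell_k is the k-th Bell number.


Recall Bell_k counts set partitions of a k-set (with Bell_0 = 1 by convention).
Bell_1 through Bell_18: 1, 2, 5, 15, 52, 203, 877, 4140, 21147, 115975, 678570, 4213597, 27644437, 190899322, 1382958545, 10480142147, 82864869804, 682076806159
Sum = 1 + 2 + 5 + 15 + 52 + 203 + 877 + 4140 + 21147 + 115975 + 678570 + 4213597 + 27644437 + 190899322 + 1382958545 + 10480142147 + 82864869804 + 682076806159 = 777028354998.

777028354998


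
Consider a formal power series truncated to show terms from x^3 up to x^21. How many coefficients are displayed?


From x^3 to x^21 inclusive, the count is 21 - 3 + 1 = 19.

19


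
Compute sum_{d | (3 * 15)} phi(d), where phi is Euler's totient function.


First, 3 * 15 = 45. One classical identity is sum_{d | n} phi(d) = n (each k in [1, n] has a unique gcd with n, and among the k's with gcd(k, n) = n/d there are phi(d) of them). So the sum equals 45. We also verify directly:
Divisors of 45: 1, 3, 5, 9, 15, 45.
phi values: 1, 2, 4, 6, 8, 24.
Sum = 45.

45


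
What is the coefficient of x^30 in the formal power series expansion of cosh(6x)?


The Maclaurin series is cosh(t) = sum_{m>=0} t^(2m) / (2m)!, so substituting t = 6x, only even powers of x are nonzero, with coefficient of x^(2m) equal to 6^(2m) / (2m)!.
For x^30 the coefficient is 6^30/30! = 221073919720733357899776/265252859812191058636308480000000 = 688747536/826385373016328125.

688747536/826385373016328125


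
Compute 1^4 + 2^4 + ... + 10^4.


This power sum has a closed form given by Faulhaber's formula
sum_{k=1}^{m} k^p = (1 / (p + 1)) * sum_{j=0}^{p} C(p + 1, j) B_j m^(p + 1 - j),
but for small m direct computation is fastest:
1 + 16 + 81 + 256 + 625 + 1296 + 2401 + 4096 + 6561 + 10000 = 25333.

25333


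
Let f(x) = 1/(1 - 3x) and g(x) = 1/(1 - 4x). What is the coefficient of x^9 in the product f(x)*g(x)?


The coefficient of x^n in f*g is the Cauchy product: sum_{k=0}^{n} a^k * b^(n-k).
With a=3, b=4, n=9:
sum_{k=0}^{9} 3^k * 4^(9-k)
= 989527

989527


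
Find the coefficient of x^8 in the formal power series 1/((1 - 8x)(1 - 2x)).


By partial fractions or Cauchy convolution:
The coefficient equals sum_{k=0}^{8} 8^k * 2^(8-k).
= 22369536

22369536


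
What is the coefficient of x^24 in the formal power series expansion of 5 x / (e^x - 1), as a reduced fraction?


The exponential generating function for Bernoulli numbers is
x / (e^x - 1) = sum_{k>=0} B_k x^k / k!.
So the coefficient of x^24 in 5 x / (e^x - 1) is 5 B_24 / 24!.
Computing: B_24 = -236364091/2730, 24! = 620448401733239439360000, giving
5 * -236364091/2730 / 620448401733239439360000 = -236364091/338764827346348733890560000.

-236364091/338764827346348733890560000


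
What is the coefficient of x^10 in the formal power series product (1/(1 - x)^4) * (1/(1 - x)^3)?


Combine the factors: (1/(1 - x)^4) * (1/(1 - x)^3) = 1/(1 - x)^7.
Then use 1/(1 - x)^r = sum_{k>=0} C(k + r - 1, r - 1) x^k with r = 7 and k = 10:
C(16, 6) = 8008.

8008


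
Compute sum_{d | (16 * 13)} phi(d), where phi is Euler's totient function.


First, 16 * 13 = 208. One classical identity is sum_{d | n} phi(d) = n (each k in [1, n] has a unique gcd with n, and among the k's with gcd(k, n) = n/d there are phi(d) of them). So the sum equals 208. We also verify directly:
Divisors of 208: 1, 2, 4, 8, 13, 16, 26, 52, 104, 208.
phi values: 1, 1, 2, 4, 12, 8, 12, 24, 48, 96.
Sum = 208.

208


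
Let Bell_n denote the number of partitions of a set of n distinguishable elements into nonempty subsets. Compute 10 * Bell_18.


Bell_18 can be computed from the Bell triangle or from Dobinski's identity Bell_n = (1/e) * sum_{k>=0} k^n / k!.
Computing Bell_18 = 682076806159.
Then 10 * 682076806159 = 6820768061590.

6820768061590


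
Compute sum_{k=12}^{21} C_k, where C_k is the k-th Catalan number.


C_12 through C_21: 208012, 742900, 2674440, 9694845, 35357670, 129644790, 477638700, 1767263190, 6564120420, 24466267020
Sum = 208012 + 742900 + 2674440 + 9694845 + 35357670 + 129644790 + 477638700 + 1767263190 + 6564120420 + 24466267020
= 33453611987

33453611987


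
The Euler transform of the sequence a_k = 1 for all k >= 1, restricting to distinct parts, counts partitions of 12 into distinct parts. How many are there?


Partitions of 12 into distinct parts can be computed via generating function.
Product (1+x)(1+x^2)(1+x^3)...
The coefficient of x^12 = 15

15


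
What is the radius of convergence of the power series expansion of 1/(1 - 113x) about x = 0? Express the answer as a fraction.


Expanding 1/(1 - 113x) = sum_{k>=0} 113^k x^k, the series converges when |113x| < 1, i.e., |x| < 1/113.
So the radius of convergence is 1/113 = 1/113.

1/113


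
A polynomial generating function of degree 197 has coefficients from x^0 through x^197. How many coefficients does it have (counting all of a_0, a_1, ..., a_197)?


A polynomial of degree 197 takes the form a_0 + a_1 x + ... + a_197 x^197.
The number of coefficients is 197 + 1 = 198.

198


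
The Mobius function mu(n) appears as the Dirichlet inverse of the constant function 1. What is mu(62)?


62 = 2 * 31 (all distinct primes).
mu(62) = (-1)^2 = 1

1


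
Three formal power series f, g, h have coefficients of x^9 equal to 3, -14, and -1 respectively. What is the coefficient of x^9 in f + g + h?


Series addition is componentwise:
3 + -14 + -1
= -12

-12


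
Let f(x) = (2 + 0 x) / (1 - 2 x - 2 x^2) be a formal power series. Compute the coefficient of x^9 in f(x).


Write f(x) = sum_{k>=0} a_k x^k. Multiplying both sides by 1 - 2 x - 2 x^2 gives
(1 - 2 x - 2 x^2) sum_{k>=0} a_k x^k = 2 + 0 x.
Matching coefficients:
 x^0: a_0 = 2
 x^1: a_1 - 2 a_0 = 0  =>  a_1 = 2*2 + 0 = 4
 x^k (k >= 2): a_k = 2 a_{k-1} + 2 a_{k-2}.
Iterating: a_2 = 12, a_3 = 32, a_4 = 88, a_5 = 240, a_6 = 656, a_7 = 1792, a_8 = 4896, a_9 = 13376.
So the coefficient of x^9 is 13376.

13376


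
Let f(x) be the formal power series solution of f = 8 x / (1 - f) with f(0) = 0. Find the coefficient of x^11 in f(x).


Apply Lagrange inversion: f = 8 x * phi(f) with phi(t) = 1/(1 - t), so
[x^n] f = 8^n * (1/n) [t^(n-1)] phi(t)^n = 8^n * (1/n) [t^(n-1)] (1 - t)^(-n) = 8^n * (1/n) C(2n - 2, n - 1) = 8^n * C_{n-1}.
For n = 11: C_10 = C(20, 10) / 11 = 184756/11 = 16796.
With the 8^11 = 8589934592 factor, the coefficient is 8589934592 * 16796 = 144276541407232.

144276541407232


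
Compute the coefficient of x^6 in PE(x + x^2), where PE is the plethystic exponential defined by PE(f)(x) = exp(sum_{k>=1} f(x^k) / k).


With f(x) = x + x^2, the exponent is sum_{k>=1} (x^k + x^(2k)) / k = -ln(1 - x) - ln(1 - x^2). Exponentiating:
PE(x + x^2) = 1 / ((1 - x)(1 - x^2)).
This is the generating function for partitions of n into parts of size 1 or 2. The number of 2's can be any j in 0..3, and the rest are 1's, so
[x^6] = floor(6/2) + 1 = 4.

4


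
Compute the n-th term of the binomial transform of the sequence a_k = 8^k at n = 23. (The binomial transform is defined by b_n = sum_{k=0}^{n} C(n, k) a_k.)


With a_k = 8^k, b_n = sum_{k=0}^{n} C(n, k) 8^k = (1 + 8)^n by the binomial theorem.
For n = 23: (1 + 8)^23 = 9^23 = 8862938119652501095929.

8862938119652501095929


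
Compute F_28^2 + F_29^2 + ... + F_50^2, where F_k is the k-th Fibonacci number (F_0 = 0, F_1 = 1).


There is a standard identity sum_{k=0}^{N} F_k^2 = F_N * F_{N+1} (proved inductively from the telescoping relation F_k^2 = F_k F_{k+1} - F_{k-1} F_k). Then
sum_{k=28}^{50} F_k^2 = F_50 F_51 - F_27 F_28.
Computing: F_50 = 12586269025, F_51 = 20365011074, F_27 = 196418, F_28 = 317811.
Sum = 12586269025 * 20365011074 - 196418 * 317811 = 256319508012044381852.

256319508012044381852


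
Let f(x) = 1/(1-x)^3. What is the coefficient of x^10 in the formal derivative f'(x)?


Differentiate: d/dx [ 1/(1-x)^r ] = r / (1-x)^(r+1).
Here r = 3, so f'(x) = 3 / (1-x)^4.
The expansion of 1/(1-x)^(r+1) has coefficient of x^n equal to C(n+r, r).
So the coefficient of x^10 in f'(x) is
3 * C(13, 3) = 3 * 286 = 858

858


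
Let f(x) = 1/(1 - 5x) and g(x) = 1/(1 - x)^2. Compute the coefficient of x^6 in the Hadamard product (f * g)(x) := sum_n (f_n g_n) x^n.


f has coefficients f_k = 5^k. For g = 1/(1 - x)^2 the coefficient is g_k = C(k + 1, 1) = k + 1. The Hadamard coefficient is (f * g)_k = 5^k * (k + 1).
For k = 6: 5^6 * 7 = 15625 * 7 = 109375.

109375


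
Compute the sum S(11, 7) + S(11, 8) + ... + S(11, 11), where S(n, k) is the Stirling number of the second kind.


By definition, S(n, k) counts partitions of an n-set into exactly k nonempty blocks.
Computing row n = 11 for k = 7..11:
S(11, k): 63987, 11880, 1155, 55, 1
Sum = 77078.

77078


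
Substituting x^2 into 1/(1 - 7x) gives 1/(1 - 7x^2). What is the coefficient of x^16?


The coefficient of x^(2m) in 1/(1 - 7x^2) is 7^m.
With n = 16 = 2*8, the coefficient is 7^8 = 5764801.

5764801


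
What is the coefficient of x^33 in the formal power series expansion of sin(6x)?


The Maclaurin series is sin(t) = sum_{k>=0} (-1)^k t^(2k+1) / (2k+1)!, so substituting t = 6x, only odd powers of x are nonzero, with coefficient of x^(2k+1) equal to (-1)^k 6^(2k+1) / (2k+1)!.
Write 33 = 2*16 + 1, giving the coefficient (-1)^16 * 6^33 / 33! = 47751966659678405306351616/8683317618811886495518194401280000000 = 1549681956/281797412198567890625.

1549681956/281797412198567890625


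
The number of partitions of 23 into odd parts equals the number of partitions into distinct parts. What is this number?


Computing partitions of 23 into odd parts (1, 3, 5, ...):
Using the generating function prod_{k>=0} 1/(1-x^(2k+1)),
the count is 104

104


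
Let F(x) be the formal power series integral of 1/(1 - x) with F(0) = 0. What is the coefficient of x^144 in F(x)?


1/(1 - x) = sum_{k>=0} x^k. Integrating termwise and using F(0) = 0 gives
F(x) = sum_{k>=0} x^(k+1) / (k+1) = sum_{m>=1} x^m / m = -ln(1 - x).
So the coefficient of x^144 is 1/144 = 1/144.

1/144


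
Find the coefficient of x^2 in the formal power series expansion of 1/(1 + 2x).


Write 1/(1 + c x) = 1/(1 - (-c) x) and apply the geometric-series identity
1/(1 - y) = sum_{k>=0} y^k to get 1/(1 + c x) = sum_{k>=0} (-c)^k x^k.
So the coefficient of x^k is (-c)^k = (-1)^k * c^k.
Here c = 2 and k = 2:
(-2)^2 = 1 * 4 = 4

4


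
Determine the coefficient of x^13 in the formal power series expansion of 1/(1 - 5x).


The geometric series identity gives 1/(1 - c x) = sum_{k>=0} c^k x^k, so the coefficient of x^k is c^k.
Here c = 5 and k = 13.
Computing: 5^13 = 1220703125

1220703125


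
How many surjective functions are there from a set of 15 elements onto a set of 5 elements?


By inclusion-exclusion on which target elements are missed, the number of surjections from an n-set onto a k-set is
surj(n, k) = sum_{j=0}^{k} (-1)^j C(k, j) (k - j)^n.
Equivalently surj(n, k) = k! * S(n, k), where S(n, k) is the Stirling number of the second kind.
For n = 15, k = 5:
S(15, 5) = 210766920, so
surj = 5! * 210766920 = 120 * 210766920 = 25292030400.

25292030400


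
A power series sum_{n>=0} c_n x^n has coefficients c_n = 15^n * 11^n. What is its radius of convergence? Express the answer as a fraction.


By the root test (Cauchy-Hadamard), the radius is R = 1 / limsup_n |c_n|^(1/n).
Here |c_n|^(1/n) = (15^n * 11^n)^(1/n) = 15 * 11 = 165 for all n.
So R = 1/165 = 1/165.

1/165


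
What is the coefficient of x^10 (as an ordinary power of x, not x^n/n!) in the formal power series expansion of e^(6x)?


The exponential series is e^y = sum_{k>=0} y^k / k!. Substituting y = 6x gives
e^(6x) = sum_{k>=0} 6^k x^k / k!.
So the coefficient of x^n is a^n/n! with a = 6, n = 10:
6^10 / 10! = 60466176/3628800 = 2916/175

2916/175


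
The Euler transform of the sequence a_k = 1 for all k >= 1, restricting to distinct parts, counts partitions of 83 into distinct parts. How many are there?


Partitions of 83 into distinct parts can be computed via generating function.
Product (1+x)(1+x^2)(1+x^3)...
The coefficient of x^83 = 101698

101698


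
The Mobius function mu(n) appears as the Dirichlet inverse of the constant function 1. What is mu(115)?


115 = 5 * 23 (all distinct primes).
mu(115) = (-1)^2 = 1

1


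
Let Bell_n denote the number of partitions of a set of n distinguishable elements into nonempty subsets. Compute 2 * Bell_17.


Bell_17 can be computed from the Bell triangle or from Dobinski's identity Bell_n = (1/e) * sum_{k>=0} k^n / k!.
Computing Bell_17 = 82864869804.
Then 2 * 82864869804 = 165729739608.

165729739608


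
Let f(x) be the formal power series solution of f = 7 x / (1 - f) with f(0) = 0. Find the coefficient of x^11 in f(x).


Apply Lagrange inversion: f = 7 x * phi(f) with phi(t) = 1/(1 - t), so
[x^n] f = 7^n * (1/n) [t^(n-1)] phi(t)^n = 7^n * (1/n) [t^(n-1)] (1 - t)^(-n) = 7^n * (1/n) C(2n - 2, n - 1) = 7^n * C_{n-1}.
For n = 11: C_10 = C(20, 10) / 11 = 184756/11 = 16796.
With the 7^11 = 1977326743 factor, the coefficient is 1977326743 * 16796 = 33211179975428.

33211179975428


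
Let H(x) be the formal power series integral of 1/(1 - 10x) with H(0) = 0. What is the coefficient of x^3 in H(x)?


1/(1 - 10x) = sum_{k>=0} 10^k x^k. Integrating termwise with H(0) = 0:
H(x) = sum_{k>=0} 10^k x^(k+1) / (k+1) = sum_{m>=1} 10^(m-1) x^m / m.
For m = 3: 10^2/3 = 100/3 = 100/3.

100/3


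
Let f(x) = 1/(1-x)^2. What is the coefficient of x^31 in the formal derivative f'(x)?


Differentiate: d/dx [ 1/(1-x)^r ] = r / (1-x)^(r+1).
Here r = 2, so f'(x) = 2 / (1-x)^3.
The expansion of 1/(1-x)^(r+1) has coefficient of x^n equal to C(n+r, r).
So the coefficient of x^31 in f'(x) is
2 * C(33, 2) = 2 * 528 = 1056

1056


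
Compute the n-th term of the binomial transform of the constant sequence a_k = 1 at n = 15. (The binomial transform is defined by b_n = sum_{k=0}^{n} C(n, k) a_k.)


With a_k = 1 for all k, b_n = sum_{k=0}^{n} C(n, k) = 2^n by the binomial theorem.
For n = 15: 2^15 = 32768.

32768


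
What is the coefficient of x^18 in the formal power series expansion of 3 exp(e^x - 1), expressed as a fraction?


exp(e^x - 1) is the exponential generating function for the Bell numbers Bell_k: exp(e^x - 1) = sum_{k>=0} Bell_k x^k / k!.
So the coefficient of x^18 in 3 exp(e^x - 1) is 3 Bell_18 / 18!.
Computing: Bell_18 = 682076806159 and 18! = 6402373705728000, giving
3 * 682076806159/6402373705728000 = 97439543737/304874938368000.

97439543737/304874938368000


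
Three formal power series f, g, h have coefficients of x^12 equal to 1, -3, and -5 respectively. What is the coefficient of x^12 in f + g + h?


Series addition is componentwise:
1 + -3 + -5
= -7

-7


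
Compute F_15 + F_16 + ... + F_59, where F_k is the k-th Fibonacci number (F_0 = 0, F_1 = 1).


Use the identity sum_{k=0}^{N} F_k = F_{N+2} - 1 (which follows from F_{k+2} - F_{k+1} = F_k). Then
sum_{k=15}^{59} F_k = (F_{61} - 1) - (F_{16} - 1) = F_{61} - F_{16}.
Computing: F_{61} = 2504730781961, F_{16} = 987, so
Sum = 2504730781961 - 987 = 2504730780974.

2504730780974


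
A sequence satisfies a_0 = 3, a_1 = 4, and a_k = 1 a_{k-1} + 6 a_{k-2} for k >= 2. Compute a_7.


The characteristic equation is t^2 - 1 t - 6 = 0, with roots r_1 = 3 and r_2 = -2 (so c_1 = r_1 + r_2, c_2 = -r_1 r_2 as required).
One can use the closed form a_n = A r_1^n + B r_2^n, but direct iteration is more reliable:
a_0 = 3, a_1 = 4, a_2 = 22, a_3 = 46, a_4 = 178, a_5 = 454, a_6 = 1522, a_7 = 4246.
So a_7 = 4246.

4246


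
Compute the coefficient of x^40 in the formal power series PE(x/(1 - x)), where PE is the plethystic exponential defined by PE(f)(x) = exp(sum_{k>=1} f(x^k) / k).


For f(x) = x/(1 - x) we have
sum_{k>=1} f(x^k) / k = sum_{k>=1} (1/k) * x^k / (1 - x^k) = sum_{k, m >= 1} x^(k m) / k,
which after exponentiating simplifies to
PE(x/(1 - x)) = prod_{k>=1} 1 / (1 - x^k).
This is the generating function for the partition function p(n), so the coefficient of x^40 is p(40).
Computing p(40) by dynamic programming over parts 1, 2, ..., 40: p(40) = 37338.

37338
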